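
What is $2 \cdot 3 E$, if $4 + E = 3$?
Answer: $-6$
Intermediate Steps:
$E = -1$ ($E = -4 + 3 = -1$)
$2 \cdot 3 E = 2 \cdot 3 \left(-1\right) = 6 \left(-1\right) = -6$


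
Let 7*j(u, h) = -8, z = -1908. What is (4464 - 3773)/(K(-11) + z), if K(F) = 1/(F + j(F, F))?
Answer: -58735/162187 ≈ -0.36214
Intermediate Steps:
j(u, h) = -8/7 (j(u, h) = (⅐)*(-8) = -8/7)
K(F) = 1/(-8/7 + F) (K(F) = 1/(F - 8/7) = 1/(-8/7 + F))
(4464 - 3773)/(K(-11) + z) = (4464 - 3773)/(7/(-8 + 7*(-11)) - 1908) = 691/(7/(-8 - 77) - 1908) = 691/(7/(-85) - 1908) = 691/(7*(-1/85) - 1908) = 691/(-7/85 - 1908) = 691/(-162187/85) = 691*(-85/162187) = -58735/162187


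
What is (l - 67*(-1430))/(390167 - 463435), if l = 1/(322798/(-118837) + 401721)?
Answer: -4573873176123827/3497740735408972 ≈ -1.3077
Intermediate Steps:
l = 118837/47738995679 (l = 1/(322798*(-1/118837) + 401721) = 1/(-322798/118837 + 401721) = 1/(47738995679/118837) = 118837/47738995679 ≈ 2.4893e-6)
(l - 67*(-1430))/(390167 - 463435) = (118837/47738995679 - 67*(-1430))/(390167 - 463435) = (118837/47738995679 + 95810)/(-73268) = (4573873176123827/47738995679)*(-1/73268) = -4573873176123827/3497740735408972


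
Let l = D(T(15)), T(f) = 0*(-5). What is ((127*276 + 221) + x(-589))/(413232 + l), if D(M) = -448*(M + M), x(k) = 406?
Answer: 11893/137744 ≈ 0.086341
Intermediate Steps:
T(f) = 0
D(M) = -896*M
l = 0 (l = -896*0 = 0)
((127*276 + 221) + x(-589))/(413232 + l) = ((127*276 + 221) + 406)/(413232 + 0) = ((35052 + 221) + 406)/413232 = (35273 + 406)*(1/413232) = 35679*(1/413232) = 11893/137744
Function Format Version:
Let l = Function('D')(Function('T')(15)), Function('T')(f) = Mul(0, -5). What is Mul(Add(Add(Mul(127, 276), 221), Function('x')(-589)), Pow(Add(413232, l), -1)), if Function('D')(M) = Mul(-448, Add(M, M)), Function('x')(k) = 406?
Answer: Rational(11893, 137744) ≈ 0.086341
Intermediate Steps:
Function('T')(f) = 0
Function('D')(M) = Mul(-896, M) (Function('D')(M) = Mul(-448, Mul(2, M)) = Mul(-896, M))
l = 0 (l = Mul(-896, 0) = 0)
Mul(Add(Add(Mul(127, 276), 221), Function('x')(-589)), Pow(Add(413232, l), -1)) = Mul(Add(Add(Mul(127, 276), 221), 406), Pow(Add(413232, 0), -1)) = Mul(Add(Add(35052, 221), 406), Pow(413232, -1)) = Mul(Add(35273, 406), Rational(1, 413232)) = Mul(35679, Rational(1, 413232)) = Rational(11893, 137744)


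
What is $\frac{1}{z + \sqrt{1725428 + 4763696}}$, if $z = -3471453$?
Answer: $- \frac{3471453}{12050979442085} - \frac{2 \sqrt{1622281}}{12050979442085} \approx -2.8828 \cdot 10^{-7}$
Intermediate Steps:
$\frac{1}{z + \sqrt{1725428 + 4763696}} = \frac{1}{-3471453 + \sqrt{1725428 + 4763696}} = \frac{1}{-3471453 + \sqrt{6489124}} = \frac{1}{-3471453 + 2 \sqrt{1622281}}$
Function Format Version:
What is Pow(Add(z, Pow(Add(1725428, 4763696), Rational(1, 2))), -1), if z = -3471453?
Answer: Add(Rational(-3471453, 12050979442085), Mul(Rational(-2, 12050979442085), Pow(1622281, Rational(1, 2)))) ≈ -2.8828e-7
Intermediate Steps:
Pow(Add(z, Pow(Add(1725428, 4763696), Rational(1, 2))), -1) = Pow(Add(-3471453, Pow(Add(1725428, 4763696), Rational(1, 2))), -1) = Pow(Add(-3471453, Pow(6489124, Rational(1, 2))), -1) = Pow(Add(-3471453, Mul(2, Pow(1622281, Rational(1, 2)))), -1)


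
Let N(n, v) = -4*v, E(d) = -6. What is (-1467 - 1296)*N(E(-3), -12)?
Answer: -132624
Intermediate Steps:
(-1467 - 1296)*N(E(-3), -12) = (-1467 - 1296)*(-4*(-12)) = -2763*48 = -132624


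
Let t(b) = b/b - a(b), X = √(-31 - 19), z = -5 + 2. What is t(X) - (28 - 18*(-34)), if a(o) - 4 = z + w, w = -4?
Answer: -636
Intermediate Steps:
z = -3
a(o) = -3 (a(o) = 4 + (-3 - 4) = 4 - 7 = -3)
X = 5*I*√2 (X = √(-50) = 5*I*√2 ≈ 7.0711*I)
t(b) = 4 (t(b) = b/b - 1*(-3) = 1 + 3 = 4)
t(X) - (28 - 18*(-34)) = 4 - (28 - 18*(-34)) = 4 - (28 + 612) = 4 - 1*640 = 4 - 640 = -636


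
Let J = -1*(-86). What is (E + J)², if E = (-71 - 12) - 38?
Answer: 1225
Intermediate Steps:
E = -121 (E = -83 - 38 = -121)
J = 86
(E + J)² = (-121 + 86)² = (-35)² = 1225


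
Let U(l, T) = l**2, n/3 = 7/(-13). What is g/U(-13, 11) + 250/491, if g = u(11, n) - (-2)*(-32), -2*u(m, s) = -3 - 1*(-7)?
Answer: 9844/82979 ≈ 0.11863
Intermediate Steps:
n = -21/13 (n = 3*(7/(-13)) = 3*(7*(-1/13)) = 3*(-7/13) = -21/13 ≈ -1.6154)
u(m, s) = -2 (u(m, s) = -(-3 - 1*(-7))/2 = -(-3 + 7)/2 = -1/2*4 = -2)
g = -66 (g = -2 - (-2)*(-32) = -2 - 1*64 = -2 - 64 = -66)
g/U(-13, 11) + 250/491 = -66/((-13)**2) + 250/491 = -66/169 + 250*(1/491) = -66*1/169 + 250/491 = -66/169 + 250/491 = 9844/82979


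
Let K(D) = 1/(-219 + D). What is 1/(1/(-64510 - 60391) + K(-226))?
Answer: -55580945/125346 ≈ -443.42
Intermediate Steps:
1/(1/(-64510 - 60391) + K(-226)) = 1/(1/(-64510 - 60391) + 1/(-219 - 226)) = 1/(1/(-124901) + 1/(-445)) = 1/(-1/124901 - 1/445) = 1/(-125346/55580945) = -55580945/125346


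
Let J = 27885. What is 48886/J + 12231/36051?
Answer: 701150207/335094045 ≈ 2.0924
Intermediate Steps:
48886/J + 12231/36051 = 48886/27885 + 12231/36051 = 48886*(1/27885) + 12231*(1/36051) = 48886/27885 + 4077/12017 = 701150207/335094045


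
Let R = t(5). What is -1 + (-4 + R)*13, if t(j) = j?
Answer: 12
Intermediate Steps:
R = 5
-1 + (-4 + R)*13 = -1 + (-4 + 5)*13 = -1 + 1*13 = -1 + 13 = 12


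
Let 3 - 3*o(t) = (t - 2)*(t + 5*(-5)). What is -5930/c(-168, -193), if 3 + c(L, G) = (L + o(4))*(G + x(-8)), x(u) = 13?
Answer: -5930/27537 ≈ -0.21535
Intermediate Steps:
o(t) = 1 - (-25 + t)*(-2 + t)/3 (o(t) = 1 - (t - 2)*(t + 5*(-5))/3 = 1 - (-2 + t)*(t - 25)/3 = 1 - (-2 + t)*(-25 + t)/3 = 1 - (-25 + t)*(-2 + t)/3)
c(L, G) = -3 + (13 + G)*(15 + L) (c(L, G) = -3 + (L + (-47/3 + 9*4 - ⅓*4²))*(G + 13) = -3 + (L + (-47/3 + 36 - ⅓*16))*(13 + G) = -3 + (L + (-47/3 + 36 - 16/3))*(13 + G) = -3 + (L + 15)*(13 + G) = -3 + (15 + L)*(13 + G) = -3 + (13 + G)*(15 + L))
-5930/c(-168, -193) = -5930/(192 + 13*(-168) + 15*(-193) - 193*(-168)) = -5930/(192 - 2184 - 2895 + 32424) = -5930/27537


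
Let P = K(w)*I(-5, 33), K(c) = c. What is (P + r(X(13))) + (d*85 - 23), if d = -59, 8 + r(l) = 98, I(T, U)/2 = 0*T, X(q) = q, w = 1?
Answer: -4948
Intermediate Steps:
I(T, U) = 0 (I(T, U) = 2*(0*T) = 2*0 = 0)
r(l) = 90 (r(l) = -8 + 98 = 90)
P = 0 (P = 1*0 = 0)
(P + r(X(13))) + (d*85 - 23) = (0 + 90) + (-59*85 - 23) = 90 + (-5015 - 23) = 90 - 5038 = -4948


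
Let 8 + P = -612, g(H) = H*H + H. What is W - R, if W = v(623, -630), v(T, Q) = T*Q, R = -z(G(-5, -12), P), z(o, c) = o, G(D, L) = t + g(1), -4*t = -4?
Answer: -392487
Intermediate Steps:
t = 1 (t = -¼*(-4) = 1)
g(H) = H + H² (g(H) = H² + H = H + H²)
P = -620 (P = -8 - 612 = -620)
G(D, L) = 3 (G(D, L) = 1 + 1*(1 + 1) = 1 + 1*2 = 1 + 2 = 3)
R = -3 (R = -1*3 = -3)
v(T, Q) = Q*T
W = -392490 (W = -630*623 = -392490)
W - R = -392490 - 1*(-3) = -392490 + 3 = -392487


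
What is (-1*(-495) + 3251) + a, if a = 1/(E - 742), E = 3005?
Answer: 8477199/2263 ≈ 3746.0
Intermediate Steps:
a = 1/2263 (a = 1/(3005 - 742) = 1/2263 ≈ 0.00044189)
(-1*(-495) + 3251) + a = (-1*(-495) + 3251) + 1/2263 = (495 + 3251) + 1/2263 = 3746 + 1/2263 = 8477199/2263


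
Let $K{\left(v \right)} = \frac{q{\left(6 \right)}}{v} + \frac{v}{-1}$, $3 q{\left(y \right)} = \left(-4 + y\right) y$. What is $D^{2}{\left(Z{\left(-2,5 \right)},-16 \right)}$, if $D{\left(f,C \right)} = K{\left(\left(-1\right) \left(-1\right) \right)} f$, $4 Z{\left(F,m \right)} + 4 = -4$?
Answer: $36$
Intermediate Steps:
$Z{\left(F,m \right)} = -2$ ($Z{\left(F,m \right)} = -1 + \frac{1}{4} \left(-4\right) = -1 - 1 = -2$)
$q{\left(y \right)} = \frac{y \left(-4 + y\right)}{3}$ ($q{\left(y \right)} = \frac{\left(-4 + y\right) y}{3} = \frac{y \left(-4 + y\right)}{3}$)
$K{\left(v \right)} = - v + \frac{4}{v}$ ($K{\left(v \right)} = \frac{\frac{1}{3} \cdot 6 \left(-4 + 6\right)}{v} + \frac{v}{-1} = \frac{\frac{1}{3} \cdot 6 \cdot 2}{v} + v \left(-1\right) = \frac{4}{v} - v = - v + \frac{4}{v}$)
$D{\left(f,C \right)} = 3 f$ ($D{\left(f,C \right)} = \left(- \left(-1\right) \left(-1\right) + \frac{4}{\left(-1\right) \left(-1\right)}\right) f = \left(\left(-1\right) 1 + \frac{4}{1}\right) f = \left(-1 + 4 \cdot 1\right) f = \left(-1 + 4\right) f = 3 f$)
$D^{2}{\left(Z{\left(-2,5 \right)},-16 \right)} = \left(3 \left(-2\right)\right)^{2} = \left(-6\right)^{2} = 36$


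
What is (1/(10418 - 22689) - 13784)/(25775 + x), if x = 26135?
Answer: -33828693/127397522 ≈ -0.26554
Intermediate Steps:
(1/(10418 - 22689) - 13784)/(25775 + x) = (1/(10418 - 22689) - 13784)/(25775 + 26135) = (1/(-12271) - 13784)/51910 = (-1/12271 - 13784)*(1/51910) = -169143465/12271*1/51910 = -33828693/127397522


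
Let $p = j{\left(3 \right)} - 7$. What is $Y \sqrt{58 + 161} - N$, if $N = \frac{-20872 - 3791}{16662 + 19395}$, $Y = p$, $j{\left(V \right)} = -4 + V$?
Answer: $\frac{8221}{12019} - 8 \sqrt{219} \approx -117.71$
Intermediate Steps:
$p = -8$ ($p = \left(-4 + 3\right) - 7 = -1 - 7 = -8$)
$Y = -8$
$N = - \frac{8221}{12019}$ ($N = - \frac{24663}{36057} = \left(-24663\right) \frac{1}{36057} = - \frac{8221}{12019} \approx -0.684$)
$Y \sqrt{58 + 161} - N = - 8 \sqrt{58 + 161} - - \frac{8221}{12019} = - 8 \sqrt{219} + \frac{8221}{12019} = \frac{8221}{12019} - 8 \sqrt{219}$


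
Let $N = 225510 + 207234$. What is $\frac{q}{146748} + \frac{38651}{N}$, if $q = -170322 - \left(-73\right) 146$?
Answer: $- \frac{1761713363}{1764008792} \approx -0.9987$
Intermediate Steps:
$N = 432744$
$q = -159664$ ($q = -170322 - -10658 = -170322 + 10658 = -159664$)
$\frac{q}{146748} + \frac{38651}{N} = - \frac{159664}{146748} + \frac{38651}{432744} = \left(-159664\right) \frac{1}{146748} + 38651 \cdot \frac{1}{432744} = - \frac{39916}{36687} + \frac{38651}{432744} = - \frac{1761713363}{1764008792}$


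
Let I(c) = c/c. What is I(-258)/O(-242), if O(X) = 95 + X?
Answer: -1/147 ≈ -0.0068027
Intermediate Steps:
I(c) = 1
I(-258)/O(-242) = 1/(95 - 242) = 1/(-147) = 1*(-1/147) = -1/147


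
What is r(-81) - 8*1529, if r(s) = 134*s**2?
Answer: 866942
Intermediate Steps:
r(-81) - 8*1529 = 134*(-81)**2 - 8*1529 = 134*6561 - 12232 = 879174 - 12232 = 866942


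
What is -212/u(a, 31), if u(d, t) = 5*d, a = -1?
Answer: 212/5 ≈ 42.400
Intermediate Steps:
-212/u(a, 31) = -212/(5*(-1)) = -212/(-5) = -212*(-⅕) = 212/5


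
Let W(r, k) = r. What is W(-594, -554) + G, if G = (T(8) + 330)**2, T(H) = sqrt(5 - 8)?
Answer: 108303 + 660*I*sqrt(3) ≈ 1.083e+5 + 1143.2*I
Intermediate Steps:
T(H) = I*sqrt(3) (T(H) = sqrt(-3) = I*sqrt(3))
G = (330 + I*sqrt(3))**2 (G = (I*sqrt(3) + 330)**2 = (330 + I*sqrt(3))**2 ≈ 1.089e+5 + 1143.0*I)
W(-594, -554) + G = -594 + (330 + I*sqrt(3))**2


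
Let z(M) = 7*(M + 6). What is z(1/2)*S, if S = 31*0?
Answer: 0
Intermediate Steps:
z(M) = 42 + 7*M (z(M) = 7*(6 + M) = 42 + 7*M)
S = 0
z(1/2)*S = (42 + 7/2)*0 = (91/2)*0 = 0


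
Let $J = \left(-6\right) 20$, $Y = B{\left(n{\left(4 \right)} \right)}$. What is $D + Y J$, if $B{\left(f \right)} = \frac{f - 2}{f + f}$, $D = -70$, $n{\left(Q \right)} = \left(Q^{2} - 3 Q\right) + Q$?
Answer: $-115$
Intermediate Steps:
$n{\left(Q \right)} = Q^{2} - 2 Q$
$B{\left(f \right)} = \frac{-2 + f}{2 f}$
$Y = \frac{3}{8}$ ($Y = \frac{-2 + 4 \left(-2 + 4\right)}{2 \cdot 4 \left(-2 + 4\right)} = \frac{-2 + 4 \cdot 2}{2 \cdot 4 \cdot 2} = \frac{-2 + 8}{2 \cdot 8} = \frac{1}{2} \cdot \frac{1}{8} \cdot 6 = \frac{3}{8} \approx 0.375$)
$J = -120$
$D + Y J = -70 + \frac{3}{8} \left(-120\right) = -70 - 45 = -115$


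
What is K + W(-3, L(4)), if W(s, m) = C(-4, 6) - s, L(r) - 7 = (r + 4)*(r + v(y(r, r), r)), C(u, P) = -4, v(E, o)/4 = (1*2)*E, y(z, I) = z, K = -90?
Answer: -91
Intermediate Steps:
v(E, o) = 8*E (v(E, o) = 4*((1*2)*E) = 4*(2*E) = 8*E)
L(r) = 7 + 9*r*(4 + r) (L(r) = 7 + (r + 4)*(r + 8*r) = 7 + (4 + r)*(9*r) = 7 + 9*r*(4 + r))
W(s, m) = -4 - s
K + W(-3, L(4)) = -90 + (-4 - 1*(-3)) = -90 + (-4 + 3) = -90 - 1 = -91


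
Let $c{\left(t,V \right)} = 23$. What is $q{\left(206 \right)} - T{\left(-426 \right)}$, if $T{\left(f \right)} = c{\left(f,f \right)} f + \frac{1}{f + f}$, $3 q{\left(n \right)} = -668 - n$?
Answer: $\frac{8099681}{852} \approx 9506.7$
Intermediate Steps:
$q{\left(n \right)} = - \frac{668}{3} - \frac{n}{3}$ ($q{\left(n \right)} = \frac{-668 - n}{3} = - \frac{668}{3} - \frac{n}{3}$)
$T{\left(f \right)} = \frac{1}{2 f} + 23 f$ ($T{\left(f \right)} = 23 f + \frac{1}{f + f} = 23 f + \frac{1}{2 f} = \frac{1}{2 f} + 23 f$)
$q{\left(206 \right)} - T{\left(-426 \right)} = \left(- \frac{668}{3} - \frac{206}{3}\right) - \left(\frac{1}{2 \left(-426\right)} + 23 \left(-426\right)\right) = \left(- \frac{668}{3} - \frac{206}{3}\right) - \left(\frac{1}{2} \left(- \frac{1}{426}\right) - 9798\right) = - \frac{874}{3} - \left(- \frac{1}{852} - 9798\right) = - \frac{874}{3} - - \frac{8347897}{852} = - \frac{874}{3} + \frac{8347897}{852} = \frac{8099681}{852}$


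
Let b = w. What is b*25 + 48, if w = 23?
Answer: 623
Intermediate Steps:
b = 23
b*25 + 48 = 23*25 + 48 = 575 + 48 = 623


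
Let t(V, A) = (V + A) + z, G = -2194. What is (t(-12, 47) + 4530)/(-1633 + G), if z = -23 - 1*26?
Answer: -4516/3827 ≈ -1.1800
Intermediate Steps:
z = -49 (z = -23 - 26 = -49)
t(V, A) = -49 + A + V (t(V, A) = (V + A) - 49 = (A + V) - 49 = -49 + A + V)
(t(-12, 47) + 4530)/(-1633 + G) = ((-49 + 47 - 12) + 4530)/(-1633 - 2194) = (-14 + 4530)/(-3827) = 4516*(-1/3827) = -4516/3827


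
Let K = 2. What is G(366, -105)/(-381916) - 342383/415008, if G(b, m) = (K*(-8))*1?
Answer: -32688726425/39624548832 ≈ -0.82496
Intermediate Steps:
G(b, m) = -16 (G(b, m) = (2*(-8))*1 = -16*1 = -16)
G(366, -105)/(-381916) - 342383/415008 = -16/(-381916) - 342383/415008 = -16*(-1/381916) - 342383*1/415008 = 4/95479 - 342383/415008 = -32688726425/39624548832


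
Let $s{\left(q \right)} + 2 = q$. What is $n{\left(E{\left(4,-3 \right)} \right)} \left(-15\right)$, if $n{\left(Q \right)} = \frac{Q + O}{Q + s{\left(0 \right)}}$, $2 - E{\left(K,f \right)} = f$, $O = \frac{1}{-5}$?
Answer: $-24$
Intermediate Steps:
$s{\left(q \right)} = -2 + q$
$O = - \frac{1}{5} \approx -0.2$
$E{\left(K,f \right)} = 2 - f$
$n{\left(Q \right)} = \frac{- \frac{1}{5} + Q}{-2 + Q}$ ($n{\left(Q \right)} = \frac{Q - \frac{1}{5}}{Q + \left(-2 + 0\right)} = \frac{- \frac{1}{5} + Q}{Q - 2} = \frac{- \frac{1}{5} + Q}{-2 + Q}$)
$n{\left(E{\left(4,-3 \right)} \right)} \left(-15\right) = \frac{- \frac{1}{5} + \left(2 - -3\right)}{-2 + \left(2 - -3\right)} \left(-15\right) = \frac{- \frac{1}{5} + \left(2 + 3\right)}{-2 + \left(2 + 3\right)} \left(-15\right) = \frac{- \frac{1}{5} + 5}{-2 + 5} \left(-15\right) = \frac{1}{3} \cdot \frac{24}{5} \left(-15\right) = \frac{8}{5} \left(-15\right) = -24$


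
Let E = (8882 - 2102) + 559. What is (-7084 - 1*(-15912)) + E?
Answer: 16167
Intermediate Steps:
E = 7339 (E = 6780 + 559 = 7339)
(-7084 - 1*(-15912)) + E = (-7084 - 1*(-15912)) + 7339 = (-7084 + 15912) + 7339 = 8828 + 7339 = 16167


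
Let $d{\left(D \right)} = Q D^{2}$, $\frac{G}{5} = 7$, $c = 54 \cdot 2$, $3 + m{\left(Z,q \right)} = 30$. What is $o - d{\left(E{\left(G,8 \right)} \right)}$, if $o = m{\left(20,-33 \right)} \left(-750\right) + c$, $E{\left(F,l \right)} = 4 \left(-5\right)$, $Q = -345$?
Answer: $117858$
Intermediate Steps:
$m{\left(Z,q \right)} = 27$ ($m{\left(Z,q \right)} = -3 + 30 = 27$)
$c = 108$
$G = 35$ ($G = 5 \cdot 7 = 35$)
$E{\left(F,l \right)} = -20$
$o = -20142$ ($o = 27 \left(-750\right) + 108 = -20250 + 108 = -20142$)
$d{\left(D \right)} = - 345 D^{2}$
$o - d{\left(E{\left(G,8 \right)} \right)} = -20142 - - 345 \left(-20\right)^{2} = -20142 - \left(-345\right) 400 = -20142 - -138000 = -20142 + 138000 = 117858$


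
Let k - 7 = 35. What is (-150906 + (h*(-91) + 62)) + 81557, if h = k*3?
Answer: -80753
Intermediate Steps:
k = 42 (k = 7 + 35 = 42)
h = 126 (h = 42*3 = 126)
(-150906 + (h*(-91) + 62)) + 81557 = (-150906 + (126*(-91) + 62)) + 81557 = (-150906 + (-11466 + 62)) + 81557 = (-150906 - 11404) + 81557 = -162310 + 81557 = -80753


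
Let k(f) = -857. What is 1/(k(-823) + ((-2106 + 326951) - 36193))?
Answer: 1/287795 ≈ 3.4747e-6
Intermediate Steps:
1/(k(-823) + ((-2106 + 326951) - 36193)) = 1/(-857 + ((-2106 + 326951) - 36193)) = 1/(-857 + (324845 - 36193)) = 1/(-857 + 288652) = 1/287795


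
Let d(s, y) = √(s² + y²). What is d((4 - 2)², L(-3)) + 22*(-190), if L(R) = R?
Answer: -4175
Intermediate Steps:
d((4 - 2)², L(-3)) + 22*(-190) = √(((4 - 2)²)² + (-3)²) + 22*(-190) = √((2²)² + 9) - 4180 = √(4² + 9) - 4180 = √(16 + 9) - 4180 = √25 - 4180 = 5 - 4180 = -4175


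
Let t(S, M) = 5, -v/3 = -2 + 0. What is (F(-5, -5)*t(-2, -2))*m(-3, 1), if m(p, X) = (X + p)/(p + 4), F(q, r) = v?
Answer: -60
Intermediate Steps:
v = 6 (v = -3*(-2 + 0) = -3*(-2) = 6)
F(q, r) = 6
m(p, X) = (X + p)/(4 + p)
(F(-5, -5)*t(-2, -2))*m(-3, 1) = (6*5)*((1 - 3)/(4 - 3)) = 30*(-2/1) = 30*(1*(-2)) = 30*(-2) = -60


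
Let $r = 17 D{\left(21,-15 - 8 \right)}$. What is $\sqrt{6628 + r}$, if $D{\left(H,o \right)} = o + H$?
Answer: $\sqrt{6594} \approx 81.203$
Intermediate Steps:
$D{\left(H,o \right)} = H + o$
$r = -34$ ($r = 17 \left(21 - 23\right) = 17 \left(-2\right) = -34$)
$\sqrt{6628 + r} = \sqrt{6628 - 34} = \sqrt{6594}$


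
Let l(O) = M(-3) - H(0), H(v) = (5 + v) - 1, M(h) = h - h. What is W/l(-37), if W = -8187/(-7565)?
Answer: -8187/30260 ≈ -0.27056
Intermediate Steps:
W = 8187/7565 (W = -8187*(-1/7565) = 8187/7565 ≈ 1.0822)
M(h) = 0
H(v) = 4 + v
l(O) = -4 (l(O) = 0 - (4 + 0) = 0 - 1*4 = 0 - 4 = -4)
W/l(-37) = (8187/7565)/(-4) = (8187/7565)*(-¼) = -8187/30260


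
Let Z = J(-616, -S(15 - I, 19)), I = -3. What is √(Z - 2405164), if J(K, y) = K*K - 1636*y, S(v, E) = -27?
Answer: 2*I*√517470 ≈ 1438.7*I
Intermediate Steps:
J(K, y) = K² - 1636*y
Z = 335284 (Z = (-616)² - (-1636)*(-27) = 379456 - 1636*27 = 379456 - 44172 = 335284)
√(Z - 2405164) = √(335284 - 2405164) = √(-2069880) = 2*I*√517470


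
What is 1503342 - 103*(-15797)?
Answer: 3130433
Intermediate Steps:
1503342 - 103*(-15797) = 1503342 - 1*(-1627091) = 1503342 + 1627091 = 3130433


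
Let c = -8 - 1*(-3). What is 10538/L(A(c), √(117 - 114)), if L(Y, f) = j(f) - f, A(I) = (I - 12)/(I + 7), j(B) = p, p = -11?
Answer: -57959/59 + 5269*√3/59 ≈ -827.67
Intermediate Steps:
j(B) = -11
c = -5 (c = -8 + 3 = -5)
A(I) = (-12 + I)/(7 + I)
L(Y, f) = -11 - f
10538/L(A(c), √(117 - 114)) = 10538/(-11 - √(117 - 114)) = 10538/(-11 - √3)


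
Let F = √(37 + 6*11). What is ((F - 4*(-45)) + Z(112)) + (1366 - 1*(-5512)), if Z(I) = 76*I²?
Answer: 960402 + √103 ≈ 9.6041e+5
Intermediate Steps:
F = √103 (F = √(37 + 66) = √103 ≈ 10.149)
((F - 4*(-45)) + Z(112)) + (1366 - 1*(-5512)) = ((√103 - 4*(-45)) + 76*112²) + (1366 - 1*(-5512)) = ((√103 + 180) + 76*12544) + (1366 + 5512) = ((180 + √103) + 953344) + 6878 = (953524 + √103) + 6878 = 960402 + √103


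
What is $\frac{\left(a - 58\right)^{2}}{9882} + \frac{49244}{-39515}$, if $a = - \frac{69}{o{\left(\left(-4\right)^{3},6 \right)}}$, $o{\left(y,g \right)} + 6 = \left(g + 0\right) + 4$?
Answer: $- \frac{4205968813}{6247795680} \approx -0.67319$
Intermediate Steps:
$o{\left(y,g \right)} = -2 + g$ ($o{\left(y,g \right)} = -6 + \left(\left(g + 0\right) + 4\right) = -6 + \left(g + 4\right) = -6 + \left(4 + g\right) = -2 + g$)
$a = - \frac{69}{4}$ ($a = - \frac{69}{-2 + 6} = - \frac{69}{4} \approx -17.25$)
$\frac{\left(a - 58\right)^{2}}{9882} + \frac{49244}{-39515} = \frac{\left(- \frac{69}{4} - 58\right)^{2}}{9882} + \frac{49244}{-39515} = \left(- \frac{301}{4}\right)^{2} \cdot \frac{1}{9882} + 49244 \left(- \frac{1}{39515}\right) = \frac{90601}{16} \cdot \frac{1}{9882} - \frac{49244}{39515} = \frac{90601}{158112} - \frac{49244}{39515} = - \frac{4205968813}{6247795680}$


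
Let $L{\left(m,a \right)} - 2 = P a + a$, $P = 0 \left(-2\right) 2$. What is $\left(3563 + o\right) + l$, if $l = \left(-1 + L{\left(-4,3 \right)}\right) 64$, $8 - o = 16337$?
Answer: $-12510$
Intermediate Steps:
$P = 0$ ($P = 0 \cdot 2 = 0$)
$o = -16329$ ($o = 8 - 16337 = -16329$)
$L{\left(m,a \right)} = 2 + a$ ($L{\left(m,a \right)} = 2 + \left(0 a + a\right) = 2 + \left(0 + a\right) = 2 + a$)
$l = 256$ ($l = \left(-1 + \left(2 + 3\right)\right) 64 = \left(-1 + 5\right) 64 = 4 \cdot 64 = 256$)
$\left(3563 + o\right) + l = \left(3563 - 16329\right) + 256 = -12766 + 256 = -12510$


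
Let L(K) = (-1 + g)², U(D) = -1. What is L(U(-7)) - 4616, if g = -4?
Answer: -4591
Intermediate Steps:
L(K) = 25 (L(K) = (-1 - 4)² = (-5)² = 25)
L(U(-7)) - 4616 = 25 - 4616 = -4591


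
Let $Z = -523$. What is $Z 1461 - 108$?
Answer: $-764211$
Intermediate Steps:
$Z 1461 - 108 = \left(-523\right) 1461 - 108 = -764103 - 108 = -764211$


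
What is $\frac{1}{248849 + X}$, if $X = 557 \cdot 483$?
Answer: $\frac{1}{517880} \approx 1.9309 \cdot 10^{-6}$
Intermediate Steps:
$X = 269031$
$\frac{1}{248849 + X} = \frac{1}{248849 + 269031} = \frac{1}{517880}$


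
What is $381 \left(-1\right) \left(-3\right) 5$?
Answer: $5715$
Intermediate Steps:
$381 \left(-1\right) \left(-3\right) 5 = 381 \cdot 3 \cdot 5 = 381 \cdot 15 = 5715$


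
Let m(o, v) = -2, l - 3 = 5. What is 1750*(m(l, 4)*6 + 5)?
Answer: -12250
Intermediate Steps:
l = 8 (l = 3 + 5 = 8)
1750*(m(l, 4)*6 + 5) = 1750*(-2*6 + 5) = 1750*(-12 + 5) = 1750*(-7) = -12250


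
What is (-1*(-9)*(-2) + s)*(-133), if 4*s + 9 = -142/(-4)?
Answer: 12103/8 ≈ 1512.9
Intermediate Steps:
s = 53/8 (s = -9/4 + (-142/(-4))/4 = -9/4 + (-142*(-¼))/4 = -9/4 + (¼)*(71/2) = -9/4 + 71/8 = 53/8 ≈ 6.6250)
(-1*(-9)*(-2) + s)*(-133) = (-1*(-9)*(-2) + 53/8)*(-133) = (9*(-2) + 53/8)*(-133) = (-18 + 53/8)*(-133) = -91/8*(-133) = 12103/8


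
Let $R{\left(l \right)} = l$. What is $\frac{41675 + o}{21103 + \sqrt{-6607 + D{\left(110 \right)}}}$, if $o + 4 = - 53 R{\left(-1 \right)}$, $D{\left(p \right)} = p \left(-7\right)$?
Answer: $\frac{440250786}{222671993} - \frac{20862 i \sqrt{7377}}{222671993} \approx 1.9771 - 0.0080469 i$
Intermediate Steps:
$D{\left(p \right)} = - 7 p$
$o = 49$ ($o = -4 - -53 = -4 + 53 = 49$)
$\frac{41675 + o}{21103 + \sqrt{-6607 + D{\left(110 \right)}}} = \frac{41675 + 49}{21103 + \sqrt{-6607 - 770}} = \frac{41724}{21103 + \sqrt{-6607 - 770}} = \frac{41724}{21103 + \sqrt{-7377}} = \frac{41724}{21103 + i \sqrt{7377}}$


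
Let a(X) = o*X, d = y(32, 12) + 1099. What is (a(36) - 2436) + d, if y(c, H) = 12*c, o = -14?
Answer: -1457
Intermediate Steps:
d = 1483 (d = 12*32 + 1099 = 384 + 1099 = 1483)
a(X) = -14*X
(a(36) - 2436) + d = (-14*36 - 2436) + 1483 = (-504 - 2436) + 1483 = -2940 + 1483 = -1457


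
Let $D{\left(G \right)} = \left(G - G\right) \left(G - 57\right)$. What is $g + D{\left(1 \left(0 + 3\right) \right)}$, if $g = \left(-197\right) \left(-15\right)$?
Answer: $2955$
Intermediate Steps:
$D{\left(G \right)} = 0$ ($D{\left(G \right)} = 0 \left(-57 + G\right) = 0$)
$g = 2955$
$g + D{\left(1 \left(0 + 3\right) \right)} = 2955 + 0 = 2955$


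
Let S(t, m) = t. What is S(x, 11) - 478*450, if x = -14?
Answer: -215114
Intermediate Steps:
S(x, 11) - 478*450 = -14 - 478*450 = -14 - 215100 = -215114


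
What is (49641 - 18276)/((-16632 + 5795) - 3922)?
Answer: -31365/14759 ≈ -2.1251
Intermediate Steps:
(49641 - 18276)/((-16632 + 5795) - 3922) = 31365/(-10837 - 3922) = 31365/(-14759) = 31365*(-1/14759) = -31365/14759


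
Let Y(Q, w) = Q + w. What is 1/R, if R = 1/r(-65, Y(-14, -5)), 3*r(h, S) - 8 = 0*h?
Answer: 8/3 ≈ 2.6667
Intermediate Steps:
r(h, S) = 8/3 (r(h, S) = 8/3 + (0*h)/3 = 8/3 + (⅓)*0 = 8/3 + 0 = 8/3)
R = 3/8 (R = 1/(8/3) = 3/8 ≈ 0.37500)
1/R = 1/(3/8) = 8/3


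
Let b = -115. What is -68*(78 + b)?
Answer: 2516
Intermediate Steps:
-68*(78 + b) = -68*(78 - 115) = -68*(-37) = 2516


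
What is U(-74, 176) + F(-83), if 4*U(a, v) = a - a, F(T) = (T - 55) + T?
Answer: -221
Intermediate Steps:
F(T) = -55 + 2*T (F(T) = (-55 + T) + T = -55 + 2*T)
U(a, v) = 0 (U(a, v) = (a - a)/4 = (¼)*0 = 0)
U(-74, 176) + F(-83) = 0 + (-55 + 2*(-83)) = 0 + (-55 - 166) = 0 - 221 = -221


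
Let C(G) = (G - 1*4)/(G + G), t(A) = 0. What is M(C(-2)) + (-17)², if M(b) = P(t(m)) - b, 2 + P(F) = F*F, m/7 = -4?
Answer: 571/2 ≈ 285.50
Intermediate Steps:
m = -28 (m = 7*(-4) = -28)
P(F) = -2 + F² (P(F) = -2 + F*F = -2 + F²)
C(G) = (-4 + G)/(2*G) (C(G) = (G - 4)/((2*G)) = (-4 + G)*(1/(2*G)) = (-4 + G)/(2*G))
M(b) = -2 - b (M(b) = (-2 + 0²) - b = (-2 + 0) - b = -2 - b)
M(C(-2)) + (-17)² = (-2 - (-4 - 2)/(2*(-2))) + (-17)² = (-2 - (-1)*(-6)/(2*2)) + 289 = (-2 - 1*3/2) + 289 = (-2 - 3/2) + 289 = -7/2 + 289 = 571/2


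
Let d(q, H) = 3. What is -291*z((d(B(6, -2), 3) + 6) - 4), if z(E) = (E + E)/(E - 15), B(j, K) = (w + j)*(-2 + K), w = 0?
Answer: 291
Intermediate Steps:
B(j, K) = j*(-2 + K) (B(j, K) = (0 + j)*(-2 + K) = j*(-2 + K))
z(E) = 2*E/(-15 + E) (z(E) = (2*E)/(-15 + E) = 2*E/(-15 + E))
-291*z((d(B(6, -2), 3) + 6) - 4) = -582*((3 + 6) - 4)/(-15 + ((3 + 6) - 4)) = -582*(9 - 4)/(-15 + (9 - 4)) = -582*5/(-15 + 5) = -582*5/(-10) = -582*5*(-1)/10 = -291*(-1) = 291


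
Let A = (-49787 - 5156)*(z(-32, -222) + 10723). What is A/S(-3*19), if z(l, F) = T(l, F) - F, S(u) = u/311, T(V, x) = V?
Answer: 186473410249/57 ≈ 3.2715e+9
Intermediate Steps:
S(u) = u/311 (S(u) = u*(1/311) = u/311)
z(l, F) = l - F
A = -599592959 (A = (-49787 - 5156)*((-32 - 1*(-222)) + 10723) = -54943*((-32 + 222) + 10723) = -54943*(190 + 10723) = -54943*10913 = -599592959)
A/S(-3*19) = -599592959/((-3*19)/311) = -599592959/((1/311)*(-57)) = -599592959/(-57/311) = -599592959*(-311/57) = 186473410249/57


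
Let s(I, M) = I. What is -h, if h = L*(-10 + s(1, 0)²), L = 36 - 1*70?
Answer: -306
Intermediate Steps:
L = -34 (L = 36 - 70 = -34)
h = 306 (h = -34*(-10 + 1²) = -34*(-10 + 1) = -34*(-9) = 306)
-h = -1*306 = -306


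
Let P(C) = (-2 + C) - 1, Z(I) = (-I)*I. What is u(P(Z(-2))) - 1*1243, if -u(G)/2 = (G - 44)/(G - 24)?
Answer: -38635/31 ≈ -1246.3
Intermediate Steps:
Z(I) = -I²
P(C) = -3 + C
u(G) = -2*(-44 + G)/(-24 + G) (u(G) = -2*(G - 44)/(G - 24) = -2*(-44 + G)/(-24 + G))
u(P(Z(-2))) - 1*1243 = 2*(44 - (-3 - 1*(-2)²))/(-24 + (-3 - 1*(-2)²)) - 1*1243 = 2*(44 - (-3 - 1*4))/(-24 + (-3 - 1*4)) - 1243 = 2*(44 - (-3 - 4))/(-24 + (-3 - 4)) - 1243 = 2*(44 - 1*(-7))/(-24 - 7) - 1243 = 2*(44 + 7)/(-31) - 1243 = 2*(-1/31)*51 - 1243 = -102/31 - 1243 = -38635/31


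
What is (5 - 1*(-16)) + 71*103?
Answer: 7334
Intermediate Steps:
(5 - 1*(-16)) + 71*103 = (5 + 16) + 7313 = 21 + 7313 = 7334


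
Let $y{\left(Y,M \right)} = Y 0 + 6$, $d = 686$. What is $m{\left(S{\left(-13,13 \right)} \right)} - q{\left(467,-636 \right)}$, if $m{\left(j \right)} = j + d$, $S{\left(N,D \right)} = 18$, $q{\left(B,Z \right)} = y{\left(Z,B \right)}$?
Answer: $698$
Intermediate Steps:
$y{\left(Y,M \right)} = 6$ ($y{\left(Y,M \right)} = 0 + 6 = 6$)
$q{\left(B,Z \right)} = 6$
$m{\left(j \right)} = 686 + j$ ($m{\left(j \right)} = j + 686 = 686 + j$)
$m{\left(S{\left(-13,13 \right)} \right)} - q{\left(467,-636 \right)} = \left(686 + 18\right) - 6 = 704 - 6 = 698$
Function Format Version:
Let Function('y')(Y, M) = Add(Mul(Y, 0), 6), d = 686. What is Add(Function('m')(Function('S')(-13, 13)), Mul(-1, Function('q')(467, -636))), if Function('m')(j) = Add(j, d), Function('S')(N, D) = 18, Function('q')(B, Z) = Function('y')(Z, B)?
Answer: 698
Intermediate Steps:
Function('y')(Y, M) = 6 (Function('y')(Y, M) = Add(0, 6) = 6)
Function('q')(B, Z) = 6
Function('m')(j) = Add(686, j) (Function('m')(j) = Add(j, 686) = Add(686, j))
Add(Function('m')(Function('S')(-13, 13)), Mul(-1, Function('q')(467, -636))) = Add(Add(686, 18), Mul(-1, 6)) = Add(704, -6) = 698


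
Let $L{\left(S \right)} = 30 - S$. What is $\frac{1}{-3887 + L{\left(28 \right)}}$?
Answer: $- \frac{1}{3885} \approx -0.0002574$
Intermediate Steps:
$\frac{1}{-3887 + L{\left(28 \right)}} = \frac{1}{-3887 + \left(30 - 28\right)} = \frac{1}{-3887 + 2} = \frac{1}{-3885} = - \frac{1}{3885}$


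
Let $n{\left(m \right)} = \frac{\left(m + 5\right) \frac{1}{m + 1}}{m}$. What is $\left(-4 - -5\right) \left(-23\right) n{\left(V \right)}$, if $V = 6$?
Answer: $- \frac{253}{42} \approx -6.0238$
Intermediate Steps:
$n{\left(m \right)} = \frac{5 + m}{m \left(1 + m\right)}$ ($n{\left(m \right)} = \frac{\left(5 + m\right) \frac{1}{1 + m}}{m} = \frac{\frac{1}{1 + m} \left(5 + m\right)}{m} = \frac{5 + m}{m \left(1 + m\right)}$)
$\left(-4 - -5\right) \left(-23\right) n{\left(V \right)} = \left(-4 - -5\right) \left(-23\right) \frac{5 + 6}{6 \left(1 + 6\right)} = \left(-4 + 5\right) \left(-23\right) \frac{1}{6} \cdot \frac{1}{7} \cdot 11 = 1 \left(-23\right) \frac{1}{6} \cdot \frac{1}{7} \cdot 11 = \left(-23\right) \frac{11}{42} = - \frac{253}{42}$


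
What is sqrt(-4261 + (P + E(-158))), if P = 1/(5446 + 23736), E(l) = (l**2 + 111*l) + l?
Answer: 5*sqrt(102429141002)/29182 ≈ 54.836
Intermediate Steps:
E(l) = l**2 + 112*l
P = 1/29182 ≈ 3.4268e-5
sqrt(-4261 + (P + E(-158))) = sqrt(-4261 + (1/29182 - 158*(112 - 158))) = sqrt(-4261 + (1/29182 - 158*(-46))) = sqrt(-4261 + (1/29182 + 7268)) = sqrt(-4261 + 212094777/29182) = sqrt(87750275/29182) = 5*sqrt(102429141002)/29182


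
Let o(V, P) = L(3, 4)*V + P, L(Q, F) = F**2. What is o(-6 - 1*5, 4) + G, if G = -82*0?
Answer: -172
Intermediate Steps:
G = 0
o(V, P) = P + 16*V (o(V, P) = 4**2*V + P = 16*V + P = P + 16*V)
o(-6 - 1*5, 4) + G = (4 + 16*(-6 - 1*5)) + 0 = (4 + 16*(-6 - 5)) + 0 = (4 + 16*(-11)) + 0 = (4 - 176) + 0 = -172 + 0 = -172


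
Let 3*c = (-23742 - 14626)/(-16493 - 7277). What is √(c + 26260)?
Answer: 2*√8346117800505/35655 ≈ 162.05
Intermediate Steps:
c = 19184/35655 (c = ((-23742 - 14626)/(-16493 - 7277))/3 = (-38368/(-23770))/3 = (-38368*(-1/23770))/3 = (⅓)*(19184/11885) = 19184/35655 ≈ 0.53804)
√(c + 26260) = √(19184/35655 + 26260) = √(936319484/35655) = 2*√8346117800505/35655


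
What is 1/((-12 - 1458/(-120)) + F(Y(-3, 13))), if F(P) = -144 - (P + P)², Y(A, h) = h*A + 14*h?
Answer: -20/1638797 ≈ -1.2204e-5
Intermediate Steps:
Y(A, h) = 14*h + A*h (Y(A, h) = A*h + 14*h = 14*h + A*h)
F(P) = -144 - 4*P² (F(P) = -144 - (2*P)² = -144 - 4*P²)
1/((-12 - 1458/(-120)) + F(Y(-3, 13))) = 1/((-12 - 1458/(-120)) + (-144 - 4*169*(14 - 3)²)) = 1/((-12 - 1458*(-1)/120) + (-144 - 4*(13*11)²)) = 1/((-12 - 18*(-27/40)) + (-144 - 4*143²)) = 1/((-12 + 243/20) + (-144 - 4*20449)) = 1/(3/20 + (-144 - 81796)) = 1/(3/20 - 81940) = 1/(-1638797/20) = -20/1638797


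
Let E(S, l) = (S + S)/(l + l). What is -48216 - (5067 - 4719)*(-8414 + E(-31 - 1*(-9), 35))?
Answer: 100802616/35 ≈ 2.8801e+6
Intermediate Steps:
E(S, l) = S/l (E(S, l) = (2*S)/((2*l)) = (2*S)*(1/(2*l)) = S/l)
-48216 - (5067 - 4719)*(-8414 + E(-31 - 1*(-9), 35)) = -48216 - (5067 - 4719)*(-8414 + (-31 - 1*(-9))/35) = -48216 - 348*(-8414 + (-31 + 9)*(1/35)) = -48216 - 348*(-8414 - 22*1/35) = -48216 - 348*(-8414 - 22/35) = -48216 - 348*(-294512)/35 = -48216 - 1*(-102490176/35) = -48216 + 102490176/35 = 100802616/35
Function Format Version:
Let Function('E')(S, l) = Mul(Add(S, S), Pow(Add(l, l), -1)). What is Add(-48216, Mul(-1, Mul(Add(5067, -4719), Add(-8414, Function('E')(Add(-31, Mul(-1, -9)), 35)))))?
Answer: Rational(100802616, 35) ≈ 2.8801e+6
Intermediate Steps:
Function('E')(S, l) = Mul(S, Pow(l, -1)) (Function('E')(S, l) = Mul(Mul(2, S), Pow(Mul(2, l), -1)) = Mul(Mul(2, S), Mul(Rational(1, 2), Pow(l, -1))) = Mul(S, Pow(l, -1)))
Add(-48216, Mul(-1, Mul(Add(5067, -4719), Add(-8414, Function('E')(Add(-31, Mul(-1, -9)), 35))))) = Add(-48216, Mul(-1, Mul(Add(5067, -4719), Add(-8414, Mul(Add(-31, Mul(-1, -9)), Pow(35, -1)))))) = Add(-48216, Mul(-1, Mul(348, Add(-8414, Mul(Add(-31, 9), Rational(1, 35)))))) = Add(-48216, Mul(-1, Mul(348, Add(-8414, Mul(-22, Rational(1, 35)))))) = Add(-48216, Mul(-1, Mul(348, Add(-8414, Rational(-22, 35))))) = Add(-48216, Mul(-1, Mul(348, Rational(-294512, 35)))) = Add(-48216, Mul(-1, Rational(-102490176, 35))) = Add(-48216, Rational(102490176, 35)) = Rational(100802616, 35)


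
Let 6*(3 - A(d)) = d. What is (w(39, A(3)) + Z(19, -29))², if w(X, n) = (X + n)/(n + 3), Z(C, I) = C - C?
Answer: 6889/121 ≈ 56.934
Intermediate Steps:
Z(C, I) = 0
A(d) = 3 - d/6
w(X, n) = (X + n)/(3 + n)
(w(39, A(3)) + Z(19, -29))² = ((39 + (3 - ⅙*3))/(3 + (3 - ⅙*3)) + 0)² = ((39 + (3 - ½))/(3 + (3 - ½)) + 0)² = ((39 + 5/2)/(3 + 5/2) + 0)² = ((83/2)/(11/2) + 0)² = ((2/11)*(83/2) + 0)² = (83/11 + 0)² = (83/11)² = 6889/121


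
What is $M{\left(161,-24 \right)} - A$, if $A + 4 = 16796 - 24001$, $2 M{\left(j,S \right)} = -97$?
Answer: $\frac{14321}{2} \approx 7160.5$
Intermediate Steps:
$M{\left(j,S \right)} = - \frac{97}{2}$ ($M{\left(j,S \right)} = \frac{1}{2} \left(-97\right) = - \frac{97}{2}$)
$A = -7209$ ($A = -4 + \left(16796 - 24001\right) = -4 - 7205 = -7209$)
$M{\left(161,-24 \right)} - A = - \frac{97}{2} - -7209 = - \frac{97}{2} + 7209 = \frac{14321}{2}$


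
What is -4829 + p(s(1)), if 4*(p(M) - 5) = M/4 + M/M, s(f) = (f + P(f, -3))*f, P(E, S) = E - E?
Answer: -77179/16 ≈ -4823.7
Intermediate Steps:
P(E, S) = 0
s(f) = f**2 (s(f) = (f + 0)*f = f*f = f**2)
p(M) = 21/4 + M/16 (p(M) = 5 + (M/4 + M/M)/4 = 5 + (M*(1/4) + 1)/4 = 5 + (M/4 + 1)/4 = 5 + (1 + M/4)/4 = 5 + (1/4 + M/16) = 21/4 + M/16)
-4829 + p(s(1)) = -4829 + (21/4 + (1/16)*1**2) = -4829 + (21/4 + (1/16)*1) = -4829 + (21/4 + 1/16) = -4829 + 85/16 = -77179/16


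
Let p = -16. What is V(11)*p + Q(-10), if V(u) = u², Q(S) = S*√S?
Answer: -1936 - 10*I*√10 ≈ -1936.0 - 31.623*I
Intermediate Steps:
Q(S) = S^(3/2)
V(11)*p + Q(-10) = 11²*(-16) + (-10)^(3/2) = 121*(-16) - 10*I*√10 = -1936 - 10*I*√10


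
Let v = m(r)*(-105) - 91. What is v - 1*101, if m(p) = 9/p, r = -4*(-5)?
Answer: -957/4 ≈ -239.25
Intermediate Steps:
r = 20
v = -553/4 (v = (9/20)*(-105) - 91 = -189/4 - 91 = -553/4 ≈ -138.25)
v - 1*101 = -553/4 - 1*101 = -553/4 - 101 = -957/4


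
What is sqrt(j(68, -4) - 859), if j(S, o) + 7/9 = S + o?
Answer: I*sqrt(7162)/3 ≈ 28.21*I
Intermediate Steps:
j(S, o) = -7/9 + S + o (j(S, o) = -7/9 + (S + o) = -7/9 + S + o)
sqrt(j(68, -4) - 859) = sqrt((-7/9 + 68 - 4) - 859) = sqrt(569/9 - 859) = sqrt(-7162/9) = I*sqrt(7162)/3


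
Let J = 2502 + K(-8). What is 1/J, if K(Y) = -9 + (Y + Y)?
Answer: 1/2477 ≈ 0.00040371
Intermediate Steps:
K(Y) = -9 + 2*Y
J = 2477 (J = 2502 + (-9 + 2*(-8)) = 2502 + (-9 - 16) = 2502 - 25 = 2477)
1/J = 1/2477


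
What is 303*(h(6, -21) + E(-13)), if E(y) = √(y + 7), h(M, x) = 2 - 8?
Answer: -1818 + 303*I*√6 ≈ -1818.0 + 742.2*I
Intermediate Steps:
h(M, x) = -6
E(y) = √(7 + y)
303*(h(6, -21) + E(-13)) = 303*(-6 + √(7 - 13)) = 303*(-6 + √(-6)) = 303*(-6 + I*√6) = -1818 + 303*I*√6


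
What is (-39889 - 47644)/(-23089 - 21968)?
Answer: 87533/45057 ≈ 1.9427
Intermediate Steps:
(-39889 - 47644)/(-23089 - 21968) = -87533/(-45057) = -87533*(-1/45057) = 87533/45057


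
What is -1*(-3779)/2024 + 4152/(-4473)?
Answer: 2833273/3017784 ≈ 0.93886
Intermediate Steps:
-1*(-3779)/2024 + 4152/(-4473) = 3779*(1/2024) + 4152*(-1/4473) = 3779/2024 - 1384/1491 = 2833273/3017784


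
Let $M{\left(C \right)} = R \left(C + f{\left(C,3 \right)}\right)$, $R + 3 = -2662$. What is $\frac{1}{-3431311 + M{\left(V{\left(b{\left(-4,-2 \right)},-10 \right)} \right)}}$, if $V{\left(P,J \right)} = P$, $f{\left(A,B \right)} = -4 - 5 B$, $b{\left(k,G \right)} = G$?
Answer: $- \frac{1}{3375346} \approx -2.9627 \cdot 10^{-7}$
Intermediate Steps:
$f{\left(A,B \right)} = -4 - 5 B$
$R = -2665$ ($R = -3 - 2662 = -2665$)
$M{\left(C \right)} = 50635 - 2665 C$ ($M{\left(C \right)} = - 2665 \left(C - 19\right) = - 2665 \left(-19 + C\right) = 50635 - 2665 C$)
$\frac{1}{-3431311 + M{\left(V{\left(b{\left(-4,-2 \right)},-10 \right)} \right)}} = \frac{1}{-3431311 + \left(50635 - -5330\right)} = \frac{1}{-3431311 + \left(50635 + 5330\right)} = \frac{1}{-3431311 + 55965} = \frac{1}{-3375346} = - \frac{1}{3375346}$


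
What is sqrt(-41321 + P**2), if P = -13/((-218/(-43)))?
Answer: I*sqrt(1963426723)/218 ≈ 203.26*I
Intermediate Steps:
P = -559/218 (P = -13/((-218*(-1/43))) = -13/218/43 = -13*43/218 = -559/218 ≈ -2.5642)
sqrt(-41321 + P**2) = sqrt(-41321 + (-559/218)**2) = sqrt(-41321 + 312481/47524) = sqrt(-1963426723/47524) = I*sqrt(1963426723)/218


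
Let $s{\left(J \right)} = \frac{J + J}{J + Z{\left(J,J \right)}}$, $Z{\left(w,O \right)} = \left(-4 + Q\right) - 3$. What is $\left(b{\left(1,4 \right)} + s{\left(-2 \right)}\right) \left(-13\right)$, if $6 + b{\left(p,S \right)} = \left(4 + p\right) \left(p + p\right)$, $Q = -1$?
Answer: $- \frac{286}{5} \approx -57.2$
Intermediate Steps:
$Z{\left(w,O \right)} = -8$ ($Z{\left(w,O \right)} = \left(-4 - 1\right) - 3 = -5 - 3 = -8$)
$b{\left(p,S \right)} = -6 + 2 p \left(4 + p\right)$ ($b{\left(p,S \right)} = -6 + \left(4 + p\right) \left(p + p\right) = -6 + \left(4 + p\right) 2 p = -6 + 2 p \left(4 + p\right)$)
$s{\left(J \right)} = \frac{2 J}{-8 + J}$ ($s{\left(J \right)} = \frac{J + J}{J - 8} = \frac{2 J}{-8 + J}$)
$\left(b{\left(1,4 \right)} + s{\left(-2 \right)}\right) \left(-13\right) = \left(\left(-6 + 2 \cdot 1^{2} + 8 \cdot 1\right) + 2 \left(-2\right) \frac{1}{-8 - 2}\right) \left(-13\right) = \left(\left(-6 + 2 \cdot 1 + 8\right) + 2 \left(-2\right) \frac{1}{-10}\right) \left(-13\right) = \left(\left(-6 + 2 + 8\right) + 2 \left(-2\right) \left(- \frac{1}{10}\right)\right) \left(-13\right) = \left(4 + \frac{2}{5}\right) \left(-13\right) = \frac{22}{5} \left(-13\right) = - \frac{286}{5}$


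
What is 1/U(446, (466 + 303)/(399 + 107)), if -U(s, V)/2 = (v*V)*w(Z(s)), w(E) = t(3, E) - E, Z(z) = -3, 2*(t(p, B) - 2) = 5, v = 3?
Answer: -506/34605 ≈ -0.014622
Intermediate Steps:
t(p, B) = 9/2 (t(p, B) = 2 + (1/2)*5 = 2 + 5/2 = 9/2)
w(E) = 9/2 - E
U(s, V) = -45*V (U(s, V) = -2*3*V*(9/2 - 1*(-3)) = -2*3*V*(9/2 + 3) = -2*3*V*15/2 = -45*V)
1/U(446, (466 + 303)/(399 + 107)) = 1/(-45*(466 + 303)/(399 + 107)) = 1/(-34605/506) = -506/34605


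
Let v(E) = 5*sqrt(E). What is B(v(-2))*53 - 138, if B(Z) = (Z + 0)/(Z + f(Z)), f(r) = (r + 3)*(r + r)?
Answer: (-1380*sqrt(2) + 913*I)/(-7*I + 10*sqrt(2)) ≈ -136.51 - 3.0102*I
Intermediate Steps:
f(r) = 2*r*(3 + r) (f(r) = (3 + r)*(2*r) = 2*r*(3 + r))
B(Z) = Z/(Z + 2*Z*(3 + Z)) (B(Z) = (Z + 0)/(Z + 2*Z*(3 + Z)) = Z/(Z + 2*Z*(3 + Z)))
B(v(-2))*53 - 138 = 53/(7 + 2*(5*sqrt(-2))) - 138 = 53/(7 + 2*(5*(I*sqrt(2)))) - 138 = 53/(7 + 2*(5*I*sqrt(2))) - 138 = 53/(7 + 10*I*sqrt(2)) - 138 = -138 + 53/(7 + 10*I*sqrt(2))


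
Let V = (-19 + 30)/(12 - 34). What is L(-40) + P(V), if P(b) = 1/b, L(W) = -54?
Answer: -56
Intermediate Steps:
V = -½ (V = 11/(-22) = 11*(-1/22) = -½ ≈ -0.50000)
L(-40) + P(V) = -54 + 1/(-½) = -54 - 2 = -56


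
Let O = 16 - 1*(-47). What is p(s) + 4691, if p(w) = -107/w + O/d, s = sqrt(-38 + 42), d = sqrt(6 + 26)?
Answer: 9275/2 + 63*sqrt(2)/8 ≈ 4648.6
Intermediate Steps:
O = 63 (O = 16 + 47 = 63)
d = 4*sqrt(2) (d = sqrt(32) = 4*sqrt(2) ≈ 5.6569)
s = 2 (s = sqrt(4) = 2)
p(w) = -107/w + 63*sqrt(2)/8 (p(w) = -107/w + 63/((4*sqrt(2))) = -107/w + 63*(sqrt(2)/8) = -107/w + 63*sqrt(2)/8)
p(s) + 4691 = (-107/2 + 63*sqrt(2)/8) + 4691 = 9275/2 + 63*sqrt(2)/8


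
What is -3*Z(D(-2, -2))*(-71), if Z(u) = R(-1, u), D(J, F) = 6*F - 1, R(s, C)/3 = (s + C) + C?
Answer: -17253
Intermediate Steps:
R(s, C) = 3*s + 6*C (R(s, C) = 3*((s + C) + C) = 3*((C + s) + C) = 3*(s + 2*C) = 3*s + 6*C)
D(J, F) = -1 + 6*F
Z(u) = -3 + 6*u (Z(u) = 3*(-1) + 6*u = -3 + 6*u)
-3*Z(D(-2, -2))*(-71) = -3*(-3 + 6*(-1 + 6*(-2)))*(-71) = -3*(-3 + 6*(-1 - 12))*(-71) = -3*(-3 + 6*(-13))*(-71) = -3*(-3 - 78)*(-71) = -3*(-81)*(-71) = 243*(-71) = -17253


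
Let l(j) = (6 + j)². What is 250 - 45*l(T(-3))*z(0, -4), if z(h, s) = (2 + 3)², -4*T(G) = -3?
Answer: -816125/16 ≈ -51008.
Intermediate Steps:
T(G) = ¾ (T(G) = -¼*(-3) = ¾)
z(h, s) = 25 (z(h, s) = 5² = 25)
250 - 45*l(T(-3))*z(0, -4) = 250 - 45*(6 + ¾)²*25 = 250 - 45*(27/4)²*25 = 250 - 45*(729/16)*25 = 250 - 820125/16 = -816125/16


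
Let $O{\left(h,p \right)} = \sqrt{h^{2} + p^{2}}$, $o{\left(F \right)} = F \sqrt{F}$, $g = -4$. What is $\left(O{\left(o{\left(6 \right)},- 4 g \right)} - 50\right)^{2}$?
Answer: $2972 - 200 \sqrt{118} \approx 799.44$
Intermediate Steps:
$o{\left(F \right)} = F^{\frac{3}{2}}$
$\left(O{\left(o{\left(6 \right)},- 4 g \right)} - 50\right)^{2} = \left(\sqrt{\left(6^{\frac{3}{2}}\right)^{2} + \left(\left(-4\right) \left(-4\right)\right)^{2}} - 50\right)^{2} = \left(\sqrt{\left(6 \sqrt{6}\right)^{2} + 16^{2}} - 50\right)^{2} = \left(\sqrt{216 + 256} - 50\right)^{2} = \left(\sqrt{472} - 50\right)^{2} = \left(2 \sqrt{118} - 50\right)^{2} = \left(-50 + 2 \sqrt{118}\right)^{2}$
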